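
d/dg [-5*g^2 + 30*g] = 30 - 10*g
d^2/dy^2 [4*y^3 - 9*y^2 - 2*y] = 24*y - 18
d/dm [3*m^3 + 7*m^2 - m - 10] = 9*m^2 + 14*m - 1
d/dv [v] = 1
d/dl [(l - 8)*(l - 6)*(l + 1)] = 3*l^2 - 26*l + 34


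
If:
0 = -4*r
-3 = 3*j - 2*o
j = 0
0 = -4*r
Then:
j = 0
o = 3/2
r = 0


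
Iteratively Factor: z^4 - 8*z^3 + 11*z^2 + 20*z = (z - 5)*(z^3 - 3*z^2 - 4*z) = (z - 5)*(z - 4)*(z^2 + z) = z*(z - 5)*(z - 4)*(z + 1)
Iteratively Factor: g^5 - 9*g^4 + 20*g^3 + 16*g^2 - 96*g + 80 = (g - 2)*(g^4 - 7*g^3 + 6*g^2 + 28*g - 40) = (g - 5)*(g - 2)*(g^3 - 2*g^2 - 4*g + 8) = (g - 5)*(g - 2)^2*(g^2 - 4) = (g - 5)*(g - 2)^3*(g + 2)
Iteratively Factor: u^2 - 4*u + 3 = (u - 1)*(u - 3)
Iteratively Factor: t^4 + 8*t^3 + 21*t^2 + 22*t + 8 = (t + 1)*(t^3 + 7*t^2 + 14*t + 8) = (t + 1)*(t + 2)*(t^2 + 5*t + 4) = (t + 1)*(t + 2)*(t + 4)*(t + 1)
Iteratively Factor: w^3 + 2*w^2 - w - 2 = (w + 2)*(w^2 - 1) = (w - 1)*(w + 2)*(w + 1)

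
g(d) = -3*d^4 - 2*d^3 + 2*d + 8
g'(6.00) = -2806.00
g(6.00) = -4300.00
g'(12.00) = -21598.00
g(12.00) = -65632.00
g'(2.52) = -228.14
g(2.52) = -139.95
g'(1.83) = -91.64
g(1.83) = -34.24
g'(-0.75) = 3.69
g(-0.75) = 6.39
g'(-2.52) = 155.93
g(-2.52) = -86.02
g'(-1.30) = 18.22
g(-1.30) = 1.23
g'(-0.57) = 2.27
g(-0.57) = 6.91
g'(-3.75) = 550.44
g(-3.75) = -487.29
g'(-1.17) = 13.01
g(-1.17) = 3.24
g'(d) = -12*d^3 - 6*d^2 + 2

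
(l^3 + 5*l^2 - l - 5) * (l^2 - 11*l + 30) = l^5 - 6*l^4 - 26*l^3 + 156*l^2 + 25*l - 150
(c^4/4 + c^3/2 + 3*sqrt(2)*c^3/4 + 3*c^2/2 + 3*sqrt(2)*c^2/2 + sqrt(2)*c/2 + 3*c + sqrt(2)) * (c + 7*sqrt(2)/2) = c^5/4 + c^4/2 + 13*sqrt(2)*c^4/8 + 13*sqrt(2)*c^3/4 + 27*c^3/4 + 23*sqrt(2)*c^2/4 + 27*c^2/2 + 7*c/2 + 23*sqrt(2)*c/2 + 7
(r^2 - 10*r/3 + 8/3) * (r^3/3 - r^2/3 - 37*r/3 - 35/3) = r^5/3 - 13*r^4/9 - 31*r^3/3 + 257*r^2/9 + 6*r - 280/9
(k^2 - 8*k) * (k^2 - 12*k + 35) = k^4 - 20*k^3 + 131*k^2 - 280*k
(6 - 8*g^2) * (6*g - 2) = -48*g^3 + 16*g^2 + 36*g - 12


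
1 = 1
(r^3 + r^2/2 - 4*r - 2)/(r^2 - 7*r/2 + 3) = (2*r^2 + 5*r + 2)/(2*r - 3)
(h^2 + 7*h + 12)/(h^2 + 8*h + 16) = (h + 3)/(h + 4)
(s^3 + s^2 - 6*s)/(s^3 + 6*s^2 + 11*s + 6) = s*(s - 2)/(s^2 + 3*s + 2)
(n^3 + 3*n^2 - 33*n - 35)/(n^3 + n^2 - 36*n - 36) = (n^2 + 2*n - 35)/(n^2 - 36)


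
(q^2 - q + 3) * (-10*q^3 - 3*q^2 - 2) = -10*q^5 + 7*q^4 - 27*q^3 - 11*q^2 + 2*q - 6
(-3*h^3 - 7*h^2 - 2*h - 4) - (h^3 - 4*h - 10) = -4*h^3 - 7*h^2 + 2*h + 6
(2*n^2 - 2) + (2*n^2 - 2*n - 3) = 4*n^2 - 2*n - 5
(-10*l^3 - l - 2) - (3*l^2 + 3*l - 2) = -10*l^3 - 3*l^2 - 4*l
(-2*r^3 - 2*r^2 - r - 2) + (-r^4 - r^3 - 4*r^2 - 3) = -r^4 - 3*r^3 - 6*r^2 - r - 5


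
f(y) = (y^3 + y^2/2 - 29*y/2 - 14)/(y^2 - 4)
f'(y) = -2*y*(y^3 + y^2/2 - 29*y/2 - 14)/(y^2 - 4)^2 + (3*y^2 + y - 29/2)/(y^2 - 4) = (y^4 + 5*y^2/2 + 24*y + 58)/(y^4 - 8*y^2 + 16)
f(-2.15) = 15.34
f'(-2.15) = 101.48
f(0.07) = 3.76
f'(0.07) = 3.74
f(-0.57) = 1.57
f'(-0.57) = 3.35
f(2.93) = -5.90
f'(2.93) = 10.63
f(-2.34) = 6.68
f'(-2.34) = 20.90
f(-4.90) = -2.43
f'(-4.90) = 1.44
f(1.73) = 32.18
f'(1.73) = 114.33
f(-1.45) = -2.65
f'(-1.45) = 9.13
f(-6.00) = -3.91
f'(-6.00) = 1.27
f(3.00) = -5.20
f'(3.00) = 9.34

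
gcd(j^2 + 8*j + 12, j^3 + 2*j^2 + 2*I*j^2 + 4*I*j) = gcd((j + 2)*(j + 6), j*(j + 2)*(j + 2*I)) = j + 2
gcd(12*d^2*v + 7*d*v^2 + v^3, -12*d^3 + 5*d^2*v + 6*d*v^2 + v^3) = 12*d^2 + 7*d*v + v^2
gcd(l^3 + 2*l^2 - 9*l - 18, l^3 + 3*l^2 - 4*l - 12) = l^2 + 5*l + 6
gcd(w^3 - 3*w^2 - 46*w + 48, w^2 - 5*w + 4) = w - 1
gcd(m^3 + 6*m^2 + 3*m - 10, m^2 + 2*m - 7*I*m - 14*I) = m + 2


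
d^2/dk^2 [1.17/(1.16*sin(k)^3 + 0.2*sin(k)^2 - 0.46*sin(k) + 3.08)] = (28.338336*(0.114942528735632*sin(k) - 1.0*cos(k)^2 + 0.867816091954023)^2*cos(k)^2 + (0.479699999999999*sin(k) - 3.0537*sin(3*k) - 0.468*cos(2*k))*(1.16*sin(k)^3 + 0.2*sin(k)^2 - 0.46*sin(k) + 3.08))/(1.16*sin(k)^3 + 0.2*sin(k)^2 - 0.46*sin(k) + 3.08)^3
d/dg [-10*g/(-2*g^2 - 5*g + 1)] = 10*(-2*g^2 - 1)/(4*g^4 + 20*g^3 + 21*g^2 - 10*g + 1)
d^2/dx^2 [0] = 0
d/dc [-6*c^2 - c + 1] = -12*c - 1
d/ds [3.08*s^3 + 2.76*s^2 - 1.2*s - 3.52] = 9.24*s^2 + 5.52*s - 1.2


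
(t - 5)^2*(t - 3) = t^3 - 13*t^2 + 55*t - 75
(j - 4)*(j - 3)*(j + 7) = j^3 - 37*j + 84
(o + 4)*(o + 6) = o^2 + 10*o + 24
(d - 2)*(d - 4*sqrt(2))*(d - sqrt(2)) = d^3 - 5*sqrt(2)*d^2 - 2*d^2 + 8*d + 10*sqrt(2)*d - 16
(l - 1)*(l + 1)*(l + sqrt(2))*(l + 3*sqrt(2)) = l^4 + 4*sqrt(2)*l^3 + 5*l^2 - 4*sqrt(2)*l - 6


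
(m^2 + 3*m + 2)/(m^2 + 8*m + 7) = (m + 2)/(m + 7)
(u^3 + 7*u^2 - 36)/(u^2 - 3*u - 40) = (-u^3 - 7*u^2 + 36)/(-u^2 + 3*u + 40)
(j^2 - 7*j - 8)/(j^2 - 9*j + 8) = (j + 1)/(j - 1)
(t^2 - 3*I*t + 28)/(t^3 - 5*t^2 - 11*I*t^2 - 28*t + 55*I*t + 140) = (t + 4*I)/(t^2 - t*(5 + 4*I) + 20*I)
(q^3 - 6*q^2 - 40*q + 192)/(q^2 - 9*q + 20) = (q^2 - 2*q - 48)/(q - 5)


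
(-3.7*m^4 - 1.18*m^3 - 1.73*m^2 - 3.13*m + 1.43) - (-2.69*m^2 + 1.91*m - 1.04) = -3.7*m^4 - 1.18*m^3 + 0.96*m^2 - 5.04*m + 2.47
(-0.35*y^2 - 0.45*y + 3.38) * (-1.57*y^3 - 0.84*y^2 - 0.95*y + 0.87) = 0.5495*y^5 + 1.0005*y^4 - 4.5961*y^3 - 2.7162*y^2 - 3.6025*y + 2.9406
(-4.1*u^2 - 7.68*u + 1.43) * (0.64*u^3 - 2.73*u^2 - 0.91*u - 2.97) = -2.624*u^5 + 6.2778*u^4 + 25.6126*u^3 + 15.2619*u^2 + 21.5083*u - 4.2471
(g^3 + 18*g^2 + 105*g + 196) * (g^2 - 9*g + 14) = g^5 + 9*g^4 - 43*g^3 - 497*g^2 - 294*g + 2744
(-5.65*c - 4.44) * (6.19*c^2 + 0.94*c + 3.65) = -34.9735*c^3 - 32.7946*c^2 - 24.7961*c - 16.206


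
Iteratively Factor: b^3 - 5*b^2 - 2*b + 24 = (b - 3)*(b^2 - 2*b - 8) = (b - 3)*(b + 2)*(b - 4)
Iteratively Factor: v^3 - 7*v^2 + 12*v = (v - 4)*(v^2 - 3*v) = v*(v - 4)*(v - 3)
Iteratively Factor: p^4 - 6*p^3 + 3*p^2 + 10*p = (p - 5)*(p^3 - p^2 - 2*p) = (p - 5)*(p + 1)*(p^2 - 2*p) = (p - 5)*(p - 2)*(p + 1)*(p)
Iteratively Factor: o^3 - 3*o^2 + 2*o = (o - 2)*(o^2 - o) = (o - 2)*(o - 1)*(o)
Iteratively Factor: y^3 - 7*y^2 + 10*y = (y - 2)*(y^2 - 5*y) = (y - 5)*(y - 2)*(y)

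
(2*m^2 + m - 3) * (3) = 6*m^2 + 3*m - 9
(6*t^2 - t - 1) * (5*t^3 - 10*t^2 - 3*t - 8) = 30*t^5 - 65*t^4 - 13*t^3 - 35*t^2 + 11*t + 8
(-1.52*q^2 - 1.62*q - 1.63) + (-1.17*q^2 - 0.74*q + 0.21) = -2.69*q^2 - 2.36*q - 1.42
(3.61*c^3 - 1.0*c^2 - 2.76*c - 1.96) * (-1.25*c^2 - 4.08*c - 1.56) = -4.5125*c^5 - 13.4788*c^4 + 1.8984*c^3 + 15.2708*c^2 + 12.3024*c + 3.0576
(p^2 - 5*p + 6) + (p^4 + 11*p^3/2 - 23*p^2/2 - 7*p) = p^4 + 11*p^3/2 - 21*p^2/2 - 12*p + 6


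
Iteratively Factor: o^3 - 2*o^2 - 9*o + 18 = (o + 3)*(o^2 - 5*o + 6) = (o - 2)*(o + 3)*(o - 3)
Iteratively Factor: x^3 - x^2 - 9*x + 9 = (x - 1)*(x^2 - 9) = (x - 3)*(x - 1)*(x + 3)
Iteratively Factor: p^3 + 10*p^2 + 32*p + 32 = (p + 4)*(p^2 + 6*p + 8) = (p + 2)*(p + 4)*(p + 4)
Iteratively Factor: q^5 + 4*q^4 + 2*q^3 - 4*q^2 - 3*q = (q - 1)*(q^4 + 5*q^3 + 7*q^2 + 3*q) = q*(q - 1)*(q^3 + 5*q^2 + 7*q + 3) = q*(q - 1)*(q + 1)*(q^2 + 4*q + 3) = q*(q - 1)*(q + 1)*(q + 3)*(q + 1)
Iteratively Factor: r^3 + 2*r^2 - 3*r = (r - 1)*(r^2 + 3*r) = (r - 1)*(r + 3)*(r)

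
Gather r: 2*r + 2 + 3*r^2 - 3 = 3*r^2 + 2*r - 1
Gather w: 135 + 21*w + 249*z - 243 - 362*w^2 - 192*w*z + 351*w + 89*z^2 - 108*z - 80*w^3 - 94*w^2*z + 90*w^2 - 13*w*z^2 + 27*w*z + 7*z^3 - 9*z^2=-80*w^3 + w^2*(-94*z - 272) + w*(-13*z^2 - 165*z + 372) + 7*z^3 + 80*z^2 + 141*z - 108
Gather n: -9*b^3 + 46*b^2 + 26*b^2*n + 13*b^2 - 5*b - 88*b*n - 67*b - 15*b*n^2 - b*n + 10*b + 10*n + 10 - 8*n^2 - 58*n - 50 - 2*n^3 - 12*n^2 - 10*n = -9*b^3 + 59*b^2 - 62*b - 2*n^3 + n^2*(-15*b - 20) + n*(26*b^2 - 89*b - 58) - 40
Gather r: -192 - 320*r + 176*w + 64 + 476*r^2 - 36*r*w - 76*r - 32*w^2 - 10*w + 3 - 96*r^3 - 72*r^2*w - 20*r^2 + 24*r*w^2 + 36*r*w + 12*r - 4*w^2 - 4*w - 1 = -96*r^3 + r^2*(456 - 72*w) + r*(24*w^2 - 384) - 36*w^2 + 162*w - 126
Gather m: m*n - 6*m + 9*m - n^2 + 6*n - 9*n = m*(n + 3) - n^2 - 3*n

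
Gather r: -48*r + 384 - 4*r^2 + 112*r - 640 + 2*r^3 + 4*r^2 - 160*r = 2*r^3 - 96*r - 256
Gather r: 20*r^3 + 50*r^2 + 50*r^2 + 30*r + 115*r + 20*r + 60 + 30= 20*r^3 + 100*r^2 + 165*r + 90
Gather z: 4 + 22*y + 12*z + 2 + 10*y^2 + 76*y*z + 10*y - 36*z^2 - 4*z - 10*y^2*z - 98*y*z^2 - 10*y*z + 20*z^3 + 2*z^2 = 10*y^2 + 32*y + 20*z^3 + z^2*(-98*y - 34) + z*(-10*y^2 + 66*y + 8) + 6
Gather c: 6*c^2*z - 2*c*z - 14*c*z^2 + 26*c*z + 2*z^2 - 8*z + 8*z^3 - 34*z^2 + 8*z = 6*c^2*z + c*(-14*z^2 + 24*z) + 8*z^3 - 32*z^2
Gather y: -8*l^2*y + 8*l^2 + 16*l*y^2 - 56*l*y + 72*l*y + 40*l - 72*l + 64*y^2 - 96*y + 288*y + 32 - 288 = 8*l^2 - 32*l + y^2*(16*l + 64) + y*(-8*l^2 + 16*l + 192) - 256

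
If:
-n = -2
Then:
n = 2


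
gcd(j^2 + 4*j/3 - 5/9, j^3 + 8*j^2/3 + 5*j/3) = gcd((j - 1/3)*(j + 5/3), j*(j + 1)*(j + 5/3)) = j + 5/3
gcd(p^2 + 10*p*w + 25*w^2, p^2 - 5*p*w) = 1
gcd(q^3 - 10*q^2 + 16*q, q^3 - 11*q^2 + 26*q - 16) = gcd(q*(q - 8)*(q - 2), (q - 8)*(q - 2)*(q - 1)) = q^2 - 10*q + 16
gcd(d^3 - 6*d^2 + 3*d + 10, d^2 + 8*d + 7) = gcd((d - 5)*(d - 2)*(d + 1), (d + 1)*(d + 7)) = d + 1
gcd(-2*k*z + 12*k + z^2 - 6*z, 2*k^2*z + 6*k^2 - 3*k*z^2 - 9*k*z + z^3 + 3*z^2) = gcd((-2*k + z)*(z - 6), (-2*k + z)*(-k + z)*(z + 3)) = -2*k + z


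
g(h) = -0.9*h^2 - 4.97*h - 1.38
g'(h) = -1.8*h - 4.97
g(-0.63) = 1.39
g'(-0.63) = -3.84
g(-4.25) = 3.49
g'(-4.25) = 2.68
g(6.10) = -65.19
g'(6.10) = -15.95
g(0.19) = -2.36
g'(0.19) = -5.31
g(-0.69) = 1.62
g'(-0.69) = -3.73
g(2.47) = -19.15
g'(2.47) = -9.42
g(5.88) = -61.72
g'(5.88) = -15.55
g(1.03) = -7.45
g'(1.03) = -6.82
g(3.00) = -24.39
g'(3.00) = -10.37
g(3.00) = -24.39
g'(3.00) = -10.37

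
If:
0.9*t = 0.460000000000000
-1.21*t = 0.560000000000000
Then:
No Solution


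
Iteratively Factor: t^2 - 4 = (t + 2)*(t - 2)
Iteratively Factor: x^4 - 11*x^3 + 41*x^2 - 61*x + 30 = (x - 2)*(x^3 - 9*x^2 + 23*x - 15) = (x - 5)*(x - 2)*(x^2 - 4*x + 3) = (x - 5)*(x - 3)*(x - 2)*(x - 1)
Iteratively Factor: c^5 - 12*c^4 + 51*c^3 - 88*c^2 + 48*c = (c - 3)*(c^4 - 9*c^3 + 24*c^2 - 16*c) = c*(c - 3)*(c^3 - 9*c^2 + 24*c - 16) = c*(c - 3)*(c - 1)*(c^2 - 8*c + 16) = c*(c - 4)*(c - 3)*(c - 1)*(c - 4)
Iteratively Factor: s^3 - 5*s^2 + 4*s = (s - 1)*(s^2 - 4*s) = (s - 4)*(s - 1)*(s)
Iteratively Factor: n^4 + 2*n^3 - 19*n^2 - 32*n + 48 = (n - 1)*(n^3 + 3*n^2 - 16*n - 48) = (n - 1)*(n + 4)*(n^2 - n - 12) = (n - 4)*(n - 1)*(n + 4)*(n + 3)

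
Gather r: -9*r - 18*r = -27*r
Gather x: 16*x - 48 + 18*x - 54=34*x - 102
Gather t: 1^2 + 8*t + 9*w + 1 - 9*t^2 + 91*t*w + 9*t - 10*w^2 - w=-9*t^2 + t*(91*w + 17) - 10*w^2 + 8*w + 2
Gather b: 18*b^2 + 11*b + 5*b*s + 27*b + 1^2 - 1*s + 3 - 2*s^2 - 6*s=18*b^2 + b*(5*s + 38) - 2*s^2 - 7*s + 4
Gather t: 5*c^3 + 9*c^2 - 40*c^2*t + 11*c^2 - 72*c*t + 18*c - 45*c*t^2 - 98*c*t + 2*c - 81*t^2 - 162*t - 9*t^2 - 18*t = 5*c^3 + 20*c^2 + 20*c + t^2*(-45*c - 90) + t*(-40*c^2 - 170*c - 180)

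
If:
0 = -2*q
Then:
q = 0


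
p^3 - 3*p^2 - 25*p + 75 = (p - 5)*(p - 3)*(p + 5)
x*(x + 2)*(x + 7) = x^3 + 9*x^2 + 14*x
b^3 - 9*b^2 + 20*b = b*(b - 5)*(b - 4)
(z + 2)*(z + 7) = z^2 + 9*z + 14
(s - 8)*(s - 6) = s^2 - 14*s + 48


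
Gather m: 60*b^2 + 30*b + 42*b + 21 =60*b^2 + 72*b + 21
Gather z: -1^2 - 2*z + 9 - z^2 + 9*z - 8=-z^2 + 7*z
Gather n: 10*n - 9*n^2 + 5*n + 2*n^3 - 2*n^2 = 2*n^3 - 11*n^2 + 15*n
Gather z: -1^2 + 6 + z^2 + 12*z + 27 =z^2 + 12*z + 32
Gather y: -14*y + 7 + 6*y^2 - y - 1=6*y^2 - 15*y + 6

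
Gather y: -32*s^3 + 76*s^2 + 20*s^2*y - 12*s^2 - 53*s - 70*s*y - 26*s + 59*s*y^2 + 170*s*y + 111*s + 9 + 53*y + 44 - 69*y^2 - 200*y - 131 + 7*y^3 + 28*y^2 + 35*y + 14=-32*s^3 + 64*s^2 + 32*s + 7*y^3 + y^2*(59*s - 41) + y*(20*s^2 + 100*s - 112) - 64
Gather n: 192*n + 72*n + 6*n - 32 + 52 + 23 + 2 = 270*n + 45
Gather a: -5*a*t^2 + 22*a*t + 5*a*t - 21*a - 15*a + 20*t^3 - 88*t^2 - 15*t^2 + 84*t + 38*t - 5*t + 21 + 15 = a*(-5*t^2 + 27*t - 36) + 20*t^3 - 103*t^2 + 117*t + 36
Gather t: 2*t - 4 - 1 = 2*t - 5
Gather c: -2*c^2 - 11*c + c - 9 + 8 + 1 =-2*c^2 - 10*c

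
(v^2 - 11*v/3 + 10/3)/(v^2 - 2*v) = (v - 5/3)/v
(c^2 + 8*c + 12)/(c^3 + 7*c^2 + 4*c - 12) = 1/(c - 1)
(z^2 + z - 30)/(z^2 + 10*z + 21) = (z^2 + z - 30)/(z^2 + 10*z + 21)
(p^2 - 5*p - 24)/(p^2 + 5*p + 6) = (p - 8)/(p + 2)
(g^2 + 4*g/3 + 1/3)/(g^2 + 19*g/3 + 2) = (g + 1)/(g + 6)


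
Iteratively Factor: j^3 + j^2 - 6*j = (j - 2)*(j^2 + 3*j) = j*(j - 2)*(j + 3)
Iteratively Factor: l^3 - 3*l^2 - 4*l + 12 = (l - 2)*(l^2 - l - 6) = (l - 3)*(l - 2)*(l + 2)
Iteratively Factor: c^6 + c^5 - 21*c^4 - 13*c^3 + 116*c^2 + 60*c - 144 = (c + 2)*(c^5 - c^4 - 19*c^3 + 25*c^2 + 66*c - 72) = (c + 2)^2*(c^4 - 3*c^3 - 13*c^2 + 51*c - 36) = (c - 3)*(c + 2)^2*(c^3 - 13*c + 12) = (c - 3)*(c + 2)^2*(c + 4)*(c^2 - 4*c + 3) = (c - 3)*(c - 1)*(c + 2)^2*(c + 4)*(c - 3)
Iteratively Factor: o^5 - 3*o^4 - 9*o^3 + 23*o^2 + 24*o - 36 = (o + 2)*(o^4 - 5*o^3 + o^2 + 21*o - 18) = (o - 1)*(o + 2)*(o^3 - 4*o^2 - 3*o + 18) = (o - 3)*(o - 1)*(o + 2)*(o^2 - o - 6) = (o - 3)*(o - 1)*(o + 2)^2*(o - 3)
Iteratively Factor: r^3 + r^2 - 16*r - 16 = (r + 4)*(r^2 - 3*r - 4) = (r - 4)*(r + 4)*(r + 1)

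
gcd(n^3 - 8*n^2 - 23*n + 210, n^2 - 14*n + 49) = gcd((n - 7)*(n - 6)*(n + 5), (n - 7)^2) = n - 7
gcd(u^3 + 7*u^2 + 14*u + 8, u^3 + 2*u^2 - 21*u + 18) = 1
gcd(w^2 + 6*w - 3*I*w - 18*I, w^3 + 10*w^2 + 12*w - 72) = w + 6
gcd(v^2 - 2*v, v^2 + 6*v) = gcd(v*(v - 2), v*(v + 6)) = v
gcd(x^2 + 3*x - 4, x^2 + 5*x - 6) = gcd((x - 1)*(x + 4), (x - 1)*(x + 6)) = x - 1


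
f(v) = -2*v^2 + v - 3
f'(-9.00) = 37.00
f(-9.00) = -174.00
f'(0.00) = 1.00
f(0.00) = -3.00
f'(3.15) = -11.60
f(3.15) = -19.70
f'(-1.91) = 8.64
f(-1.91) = -12.21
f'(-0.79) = 4.16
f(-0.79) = -5.04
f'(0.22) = 0.12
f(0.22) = -2.88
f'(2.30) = -8.20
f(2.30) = -11.28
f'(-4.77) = 20.08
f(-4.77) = -53.28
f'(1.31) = -4.24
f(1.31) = -5.12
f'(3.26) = -12.04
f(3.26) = -21.00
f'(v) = 1 - 4*v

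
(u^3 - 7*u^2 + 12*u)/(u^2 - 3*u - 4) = u*(u - 3)/(u + 1)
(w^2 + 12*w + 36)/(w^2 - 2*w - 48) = (w + 6)/(w - 8)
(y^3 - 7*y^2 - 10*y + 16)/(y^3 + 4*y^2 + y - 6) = (y - 8)/(y + 3)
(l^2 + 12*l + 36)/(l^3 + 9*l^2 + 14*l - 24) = (l + 6)/(l^2 + 3*l - 4)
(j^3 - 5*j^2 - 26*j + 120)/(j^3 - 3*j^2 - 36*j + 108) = (j^2 + j - 20)/(j^2 + 3*j - 18)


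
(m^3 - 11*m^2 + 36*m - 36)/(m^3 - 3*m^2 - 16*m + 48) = (m^2 - 8*m + 12)/(m^2 - 16)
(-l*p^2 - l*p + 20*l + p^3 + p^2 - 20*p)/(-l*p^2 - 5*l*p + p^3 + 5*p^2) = (p - 4)/p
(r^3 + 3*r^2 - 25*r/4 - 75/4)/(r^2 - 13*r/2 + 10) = (2*r^2 + 11*r + 15)/(2*(r - 4))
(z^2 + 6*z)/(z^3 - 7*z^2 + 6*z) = (z + 6)/(z^2 - 7*z + 6)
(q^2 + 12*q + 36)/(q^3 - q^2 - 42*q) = (q + 6)/(q*(q - 7))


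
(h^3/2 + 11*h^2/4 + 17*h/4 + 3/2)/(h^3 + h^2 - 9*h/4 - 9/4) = (2*h^3 + 11*h^2 + 17*h + 6)/(4*h^3 + 4*h^2 - 9*h - 9)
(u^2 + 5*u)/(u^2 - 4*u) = (u + 5)/(u - 4)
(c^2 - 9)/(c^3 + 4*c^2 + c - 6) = (c - 3)/(c^2 + c - 2)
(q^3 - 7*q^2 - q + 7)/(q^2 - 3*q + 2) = (q^2 - 6*q - 7)/(q - 2)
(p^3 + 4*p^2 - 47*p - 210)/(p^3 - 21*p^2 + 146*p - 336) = (p^2 + 11*p + 30)/(p^2 - 14*p + 48)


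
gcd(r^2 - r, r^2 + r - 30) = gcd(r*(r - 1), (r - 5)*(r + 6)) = 1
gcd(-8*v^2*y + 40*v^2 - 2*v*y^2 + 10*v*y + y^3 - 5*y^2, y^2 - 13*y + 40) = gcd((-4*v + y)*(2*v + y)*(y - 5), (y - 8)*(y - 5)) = y - 5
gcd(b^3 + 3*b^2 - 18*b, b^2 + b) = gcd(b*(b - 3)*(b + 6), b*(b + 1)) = b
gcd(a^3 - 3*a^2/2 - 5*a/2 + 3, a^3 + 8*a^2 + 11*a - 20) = a - 1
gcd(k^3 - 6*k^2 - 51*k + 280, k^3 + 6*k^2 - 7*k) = k + 7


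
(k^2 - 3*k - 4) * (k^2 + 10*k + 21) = k^4 + 7*k^3 - 13*k^2 - 103*k - 84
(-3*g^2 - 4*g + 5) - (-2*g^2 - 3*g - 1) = -g^2 - g + 6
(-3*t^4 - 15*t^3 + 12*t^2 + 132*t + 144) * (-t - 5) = 3*t^5 + 30*t^4 + 63*t^3 - 192*t^2 - 804*t - 720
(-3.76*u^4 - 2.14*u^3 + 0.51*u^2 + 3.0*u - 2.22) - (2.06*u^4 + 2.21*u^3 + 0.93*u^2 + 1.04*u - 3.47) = -5.82*u^4 - 4.35*u^3 - 0.42*u^2 + 1.96*u + 1.25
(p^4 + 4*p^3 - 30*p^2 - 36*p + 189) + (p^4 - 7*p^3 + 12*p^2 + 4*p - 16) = 2*p^4 - 3*p^3 - 18*p^2 - 32*p + 173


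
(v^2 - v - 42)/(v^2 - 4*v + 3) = (v^2 - v - 42)/(v^2 - 4*v + 3)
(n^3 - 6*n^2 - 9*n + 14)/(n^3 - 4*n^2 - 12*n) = (n^2 - 8*n + 7)/(n*(n - 6))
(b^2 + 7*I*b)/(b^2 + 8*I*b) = (b + 7*I)/(b + 8*I)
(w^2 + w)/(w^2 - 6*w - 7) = w/(w - 7)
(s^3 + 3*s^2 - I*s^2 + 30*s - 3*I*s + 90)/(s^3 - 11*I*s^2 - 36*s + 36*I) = (s^2 + s*(3 + 5*I) + 15*I)/(s^2 - 5*I*s - 6)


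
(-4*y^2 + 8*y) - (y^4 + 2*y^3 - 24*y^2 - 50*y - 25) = -y^4 - 2*y^3 + 20*y^2 + 58*y + 25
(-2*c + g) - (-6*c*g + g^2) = 6*c*g - 2*c - g^2 + g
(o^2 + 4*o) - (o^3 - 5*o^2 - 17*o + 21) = -o^3 + 6*o^2 + 21*o - 21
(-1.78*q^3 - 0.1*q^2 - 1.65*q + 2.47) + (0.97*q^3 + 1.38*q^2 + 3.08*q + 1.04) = -0.81*q^3 + 1.28*q^2 + 1.43*q + 3.51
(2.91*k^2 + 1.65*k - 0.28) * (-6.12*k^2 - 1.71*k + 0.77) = -17.8092*k^4 - 15.0741*k^3 + 1.1328*k^2 + 1.7493*k - 0.2156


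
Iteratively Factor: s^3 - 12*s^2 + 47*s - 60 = (s - 3)*(s^2 - 9*s + 20) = (s - 4)*(s - 3)*(s - 5)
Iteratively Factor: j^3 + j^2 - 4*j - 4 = (j + 1)*(j^2 - 4) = (j + 1)*(j + 2)*(j - 2)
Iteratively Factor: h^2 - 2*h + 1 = (h - 1)*(h - 1)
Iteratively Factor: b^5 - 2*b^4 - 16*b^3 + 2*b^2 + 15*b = (b + 3)*(b^4 - 5*b^3 - b^2 + 5*b) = b*(b + 3)*(b^3 - 5*b^2 - b + 5) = b*(b - 5)*(b + 3)*(b^2 - 1) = b*(b - 5)*(b + 1)*(b + 3)*(b - 1)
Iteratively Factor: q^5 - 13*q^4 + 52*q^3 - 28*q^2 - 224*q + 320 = (q - 4)*(q^4 - 9*q^3 + 16*q^2 + 36*q - 80) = (q - 5)*(q - 4)*(q^3 - 4*q^2 - 4*q + 16) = (q - 5)*(q - 4)^2*(q^2 - 4) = (q - 5)*(q - 4)^2*(q + 2)*(q - 2)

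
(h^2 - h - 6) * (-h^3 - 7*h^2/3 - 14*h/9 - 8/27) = -h^5 - 4*h^4/3 + 61*h^3/9 + 412*h^2/27 + 260*h/27 + 16/9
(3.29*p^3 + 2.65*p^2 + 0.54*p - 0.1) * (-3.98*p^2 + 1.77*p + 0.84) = -13.0942*p^5 - 4.7237*p^4 + 5.3049*p^3 + 3.5798*p^2 + 0.2766*p - 0.084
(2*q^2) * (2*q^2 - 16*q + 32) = 4*q^4 - 32*q^3 + 64*q^2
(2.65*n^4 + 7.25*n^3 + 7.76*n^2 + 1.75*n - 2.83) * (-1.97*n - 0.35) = -5.2205*n^5 - 15.21*n^4 - 17.8247*n^3 - 6.1635*n^2 + 4.9626*n + 0.9905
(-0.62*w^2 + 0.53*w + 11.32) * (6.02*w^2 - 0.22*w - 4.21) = -3.7324*w^4 + 3.327*w^3 + 70.64*w^2 - 4.7217*w - 47.6572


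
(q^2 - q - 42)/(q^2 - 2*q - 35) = (q + 6)/(q + 5)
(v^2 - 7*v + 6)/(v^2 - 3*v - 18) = (v - 1)/(v + 3)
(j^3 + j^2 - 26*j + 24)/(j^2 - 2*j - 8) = (j^2 + 5*j - 6)/(j + 2)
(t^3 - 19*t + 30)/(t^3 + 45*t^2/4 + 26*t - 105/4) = 4*(t^2 - 5*t + 6)/(4*t^2 + 25*t - 21)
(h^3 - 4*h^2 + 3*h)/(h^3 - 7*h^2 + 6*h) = (h - 3)/(h - 6)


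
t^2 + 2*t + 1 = (t + 1)^2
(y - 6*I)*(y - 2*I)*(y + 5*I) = y^3 - 3*I*y^2 + 28*y - 60*I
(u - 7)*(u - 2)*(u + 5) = u^3 - 4*u^2 - 31*u + 70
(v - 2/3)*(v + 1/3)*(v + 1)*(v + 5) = v^4 + 17*v^3/3 + 25*v^2/9 - 3*v - 10/9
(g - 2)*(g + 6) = g^2 + 4*g - 12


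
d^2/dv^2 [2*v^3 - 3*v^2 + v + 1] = 12*v - 6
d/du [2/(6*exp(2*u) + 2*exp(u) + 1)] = (-24*exp(u) - 4)*exp(u)/(6*exp(2*u) + 2*exp(u) + 1)^2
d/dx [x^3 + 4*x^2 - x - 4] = 3*x^2 + 8*x - 1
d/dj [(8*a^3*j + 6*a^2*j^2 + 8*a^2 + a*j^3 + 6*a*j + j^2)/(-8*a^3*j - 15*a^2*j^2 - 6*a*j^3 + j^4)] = (72*a^4*j^2 + 64*a^4 + 8*a^3*j^3 + 176*a^3*j - 11*a^2*j^4 + 50*a^2*j^2 - a*j^5 - 10*a*j^3 - 2*j^4)/(j^2*(64*a^5 + 176*a^4*j + 145*a^3*j^2 + 19*a^2*j^3 - 13*a*j^4 + j^5))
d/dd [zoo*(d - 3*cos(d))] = zoo*(sin(d) + 1)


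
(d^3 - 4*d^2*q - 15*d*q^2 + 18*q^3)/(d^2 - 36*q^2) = (d^2 + 2*d*q - 3*q^2)/(d + 6*q)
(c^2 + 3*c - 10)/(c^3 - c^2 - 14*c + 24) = (c + 5)/(c^2 + c - 12)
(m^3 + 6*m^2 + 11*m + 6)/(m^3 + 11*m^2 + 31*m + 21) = (m + 2)/(m + 7)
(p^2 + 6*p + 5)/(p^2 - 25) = (p + 1)/(p - 5)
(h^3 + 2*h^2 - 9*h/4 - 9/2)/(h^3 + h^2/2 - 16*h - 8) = (4*h^3 + 8*h^2 - 9*h - 18)/(2*(2*h^3 + h^2 - 32*h - 16))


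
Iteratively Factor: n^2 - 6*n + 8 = (n - 2)*(n - 4)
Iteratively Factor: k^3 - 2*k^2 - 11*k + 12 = (k - 4)*(k^2 + 2*k - 3) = (k - 4)*(k + 3)*(k - 1)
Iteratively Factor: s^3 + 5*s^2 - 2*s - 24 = (s - 2)*(s^2 + 7*s + 12) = (s - 2)*(s + 4)*(s + 3)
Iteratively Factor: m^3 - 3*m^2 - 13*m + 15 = (m - 1)*(m^2 - 2*m - 15) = (m - 1)*(m + 3)*(m - 5)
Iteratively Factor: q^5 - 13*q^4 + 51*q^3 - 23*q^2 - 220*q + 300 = (q - 5)*(q^4 - 8*q^3 + 11*q^2 + 32*q - 60) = (q - 5)*(q - 2)*(q^3 - 6*q^2 - q + 30) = (q - 5)*(q - 3)*(q - 2)*(q^2 - 3*q - 10) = (q - 5)^2*(q - 3)*(q - 2)*(q + 2)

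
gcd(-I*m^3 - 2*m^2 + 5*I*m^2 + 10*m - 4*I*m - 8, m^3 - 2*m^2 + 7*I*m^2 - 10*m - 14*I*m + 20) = 1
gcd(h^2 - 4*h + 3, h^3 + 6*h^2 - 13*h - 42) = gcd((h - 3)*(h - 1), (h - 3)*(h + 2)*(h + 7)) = h - 3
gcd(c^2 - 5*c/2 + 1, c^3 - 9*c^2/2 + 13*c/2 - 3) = c - 2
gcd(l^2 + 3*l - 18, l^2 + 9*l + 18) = l + 6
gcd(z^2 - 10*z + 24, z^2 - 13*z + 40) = 1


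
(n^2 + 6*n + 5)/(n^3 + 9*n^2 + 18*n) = (n^2 + 6*n + 5)/(n*(n^2 + 9*n + 18))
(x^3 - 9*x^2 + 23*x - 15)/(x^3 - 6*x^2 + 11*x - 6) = (x - 5)/(x - 2)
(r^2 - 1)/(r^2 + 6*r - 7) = (r + 1)/(r + 7)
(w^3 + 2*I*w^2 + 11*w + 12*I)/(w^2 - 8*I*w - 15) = (w^2 + 5*I*w - 4)/(w - 5*I)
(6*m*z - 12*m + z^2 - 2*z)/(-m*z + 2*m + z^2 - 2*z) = (6*m + z)/(-m + z)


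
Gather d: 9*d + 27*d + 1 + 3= 36*d + 4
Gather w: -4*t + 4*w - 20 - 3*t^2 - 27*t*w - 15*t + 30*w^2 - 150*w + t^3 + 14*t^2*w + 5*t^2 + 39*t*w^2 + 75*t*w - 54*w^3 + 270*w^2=t^3 + 2*t^2 - 19*t - 54*w^3 + w^2*(39*t + 300) + w*(14*t^2 + 48*t - 146) - 20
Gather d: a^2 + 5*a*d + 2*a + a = a^2 + 5*a*d + 3*a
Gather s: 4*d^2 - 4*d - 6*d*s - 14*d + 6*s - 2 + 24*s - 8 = 4*d^2 - 18*d + s*(30 - 6*d) - 10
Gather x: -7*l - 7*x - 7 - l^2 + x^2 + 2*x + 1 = -l^2 - 7*l + x^2 - 5*x - 6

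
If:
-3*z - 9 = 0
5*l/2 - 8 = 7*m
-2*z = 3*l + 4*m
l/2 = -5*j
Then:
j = -37/155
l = 74/31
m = -9/31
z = -3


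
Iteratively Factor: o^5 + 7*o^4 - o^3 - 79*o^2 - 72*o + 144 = (o - 3)*(o^4 + 10*o^3 + 29*o^2 + 8*o - 48) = (o - 3)*(o + 4)*(o^3 + 6*o^2 + 5*o - 12) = (o - 3)*(o + 3)*(o + 4)*(o^2 + 3*o - 4) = (o - 3)*(o - 1)*(o + 3)*(o + 4)*(o + 4)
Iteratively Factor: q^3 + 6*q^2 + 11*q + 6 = (q + 3)*(q^2 + 3*q + 2) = (q + 2)*(q + 3)*(q + 1)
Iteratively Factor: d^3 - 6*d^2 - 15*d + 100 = (d - 5)*(d^2 - d - 20) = (d - 5)^2*(d + 4)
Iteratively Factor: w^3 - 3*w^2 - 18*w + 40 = (w + 4)*(w^2 - 7*w + 10) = (w - 2)*(w + 4)*(w - 5)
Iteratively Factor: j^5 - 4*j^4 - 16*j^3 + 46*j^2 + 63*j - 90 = (j - 5)*(j^4 + j^3 - 11*j^2 - 9*j + 18) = (j - 5)*(j - 3)*(j^3 + 4*j^2 + j - 6) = (j - 5)*(j - 3)*(j - 1)*(j^2 + 5*j + 6) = (j - 5)*(j - 3)*(j - 1)*(j + 2)*(j + 3)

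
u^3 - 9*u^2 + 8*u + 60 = (u - 6)*(u - 5)*(u + 2)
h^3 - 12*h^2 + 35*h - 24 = (h - 8)*(h - 3)*(h - 1)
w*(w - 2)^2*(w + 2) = w^4 - 2*w^3 - 4*w^2 + 8*w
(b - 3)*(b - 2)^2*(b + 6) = b^4 - b^3 - 26*b^2 + 84*b - 72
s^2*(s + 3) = s^3 + 3*s^2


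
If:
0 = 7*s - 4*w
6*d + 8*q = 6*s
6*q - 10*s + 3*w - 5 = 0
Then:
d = -2*w/63 - 10/9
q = 19*w/42 + 5/6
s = 4*w/7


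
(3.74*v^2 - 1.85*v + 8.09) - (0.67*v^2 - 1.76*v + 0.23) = 3.07*v^2 - 0.0900000000000001*v + 7.86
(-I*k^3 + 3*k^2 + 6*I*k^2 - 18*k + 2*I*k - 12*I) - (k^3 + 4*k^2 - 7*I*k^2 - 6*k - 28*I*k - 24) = -k^3 - I*k^3 - k^2 + 13*I*k^2 - 12*k + 30*I*k + 24 - 12*I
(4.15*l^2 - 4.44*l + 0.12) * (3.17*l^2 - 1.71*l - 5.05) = 13.1555*l^4 - 21.1713*l^3 - 12.9847*l^2 + 22.2168*l - 0.606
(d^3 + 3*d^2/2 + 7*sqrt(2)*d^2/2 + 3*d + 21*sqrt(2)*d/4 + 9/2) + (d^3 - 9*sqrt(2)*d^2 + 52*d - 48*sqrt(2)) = 2*d^3 - 11*sqrt(2)*d^2/2 + 3*d^2/2 + 21*sqrt(2)*d/4 + 55*d - 48*sqrt(2) + 9/2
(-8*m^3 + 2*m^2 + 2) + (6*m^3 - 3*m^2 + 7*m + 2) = -2*m^3 - m^2 + 7*m + 4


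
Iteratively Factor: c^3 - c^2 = (c - 1)*(c^2) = c*(c - 1)*(c)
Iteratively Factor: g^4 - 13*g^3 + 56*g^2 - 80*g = (g - 5)*(g^3 - 8*g^2 + 16*g) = (g - 5)*(g - 4)*(g^2 - 4*g) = g*(g - 5)*(g - 4)*(g - 4)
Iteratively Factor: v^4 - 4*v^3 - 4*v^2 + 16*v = (v - 2)*(v^3 - 2*v^2 - 8*v) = v*(v - 2)*(v^2 - 2*v - 8) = v*(v - 2)*(v + 2)*(v - 4)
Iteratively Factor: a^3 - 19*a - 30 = (a + 2)*(a^2 - 2*a - 15) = (a - 5)*(a + 2)*(a + 3)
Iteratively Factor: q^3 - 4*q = (q)*(q^2 - 4) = q*(q + 2)*(q - 2)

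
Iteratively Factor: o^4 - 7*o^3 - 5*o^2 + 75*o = (o - 5)*(o^3 - 2*o^2 - 15*o) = (o - 5)^2*(o^2 + 3*o) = o*(o - 5)^2*(o + 3)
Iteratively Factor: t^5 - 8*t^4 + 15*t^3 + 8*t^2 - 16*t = (t - 4)*(t^4 - 4*t^3 - t^2 + 4*t) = (t - 4)^2*(t^3 - t) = (t - 4)^2*(t + 1)*(t^2 - t) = t*(t - 4)^2*(t + 1)*(t - 1)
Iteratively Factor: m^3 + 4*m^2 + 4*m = (m + 2)*(m^2 + 2*m) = m*(m + 2)*(m + 2)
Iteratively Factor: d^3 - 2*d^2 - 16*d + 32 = (d - 2)*(d^2 - 16) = (d - 4)*(d - 2)*(d + 4)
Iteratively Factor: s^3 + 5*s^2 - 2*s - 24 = (s - 2)*(s^2 + 7*s + 12) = (s - 2)*(s + 4)*(s + 3)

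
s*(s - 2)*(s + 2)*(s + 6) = s^4 + 6*s^3 - 4*s^2 - 24*s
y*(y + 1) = y^2 + y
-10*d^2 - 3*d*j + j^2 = (-5*d + j)*(2*d + j)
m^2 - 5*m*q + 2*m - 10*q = (m + 2)*(m - 5*q)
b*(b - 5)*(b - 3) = b^3 - 8*b^2 + 15*b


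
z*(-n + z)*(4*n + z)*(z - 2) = -4*n^2*z^2 + 8*n^2*z + 3*n*z^3 - 6*n*z^2 + z^4 - 2*z^3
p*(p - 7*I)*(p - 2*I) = p^3 - 9*I*p^2 - 14*p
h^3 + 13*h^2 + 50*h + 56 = (h + 2)*(h + 4)*(h + 7)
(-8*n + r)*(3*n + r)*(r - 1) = -24*n^2*r + 24*n^2 - 5*n*r^2 + 5*n*r + r^3 - r^2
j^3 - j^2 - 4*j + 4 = (j - 2)*(j - 1)*(j + 2)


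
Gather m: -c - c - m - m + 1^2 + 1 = -2*c - 2*m + 2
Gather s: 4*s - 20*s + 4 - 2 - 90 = -16*s - 88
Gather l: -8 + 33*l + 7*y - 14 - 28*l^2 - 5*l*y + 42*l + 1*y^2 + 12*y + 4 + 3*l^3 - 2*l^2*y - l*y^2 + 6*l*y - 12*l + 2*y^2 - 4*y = 3*l^3 + l^2*(-2*y - 28) + l*(-y^2 + y + 63) + 3*y^2 + 15*y - 18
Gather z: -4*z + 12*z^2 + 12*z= 12*z^2 + 8*z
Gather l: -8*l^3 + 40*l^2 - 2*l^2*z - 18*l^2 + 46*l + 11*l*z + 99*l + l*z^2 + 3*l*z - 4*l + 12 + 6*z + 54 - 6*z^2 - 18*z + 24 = -8*l^3 + l^2*(22 - 2*z) + l*(z^2 + 14*z + 141) - 6*z^2 - 12*z + 90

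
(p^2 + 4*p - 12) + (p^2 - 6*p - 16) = 2*p^2 - 2*p - 28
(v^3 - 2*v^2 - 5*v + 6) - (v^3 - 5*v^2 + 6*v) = 3*v^2 - 11*v + 6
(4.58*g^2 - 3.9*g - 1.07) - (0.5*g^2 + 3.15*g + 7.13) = 4.08*g^2 - 7.05*g - 8.2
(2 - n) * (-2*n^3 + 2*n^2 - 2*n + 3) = 2*n^4 - 6*n^3 + 6*n^2 - 7*n + 6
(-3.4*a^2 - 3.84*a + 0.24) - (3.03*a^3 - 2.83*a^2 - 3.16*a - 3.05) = -3.03*a^3 - 0.57*a^2 - 0.68*a + 3.29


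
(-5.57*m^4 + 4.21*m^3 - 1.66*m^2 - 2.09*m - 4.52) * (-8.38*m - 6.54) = 46.6766*m^5 + 1.148*m^4 - 13.6226*m^3 + 28.3706*m^2 + 51.5462*m + 29.5608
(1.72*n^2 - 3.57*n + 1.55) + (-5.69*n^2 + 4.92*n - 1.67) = -3.97*n^2 + 1.35*n - 0.12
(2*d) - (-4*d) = 6*d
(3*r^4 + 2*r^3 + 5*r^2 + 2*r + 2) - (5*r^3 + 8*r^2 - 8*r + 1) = 3*r^4 - 3*r^3 - 3*r^2 + 10*r + 1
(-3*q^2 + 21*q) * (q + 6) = -3*q^3 + 3*q^2 + 126*q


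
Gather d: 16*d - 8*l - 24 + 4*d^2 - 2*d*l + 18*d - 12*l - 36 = 4*d^2 + d*(34 - 2*l) - 20*l - 60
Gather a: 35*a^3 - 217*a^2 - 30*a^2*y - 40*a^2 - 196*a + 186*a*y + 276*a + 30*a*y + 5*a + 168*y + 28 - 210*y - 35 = 35*a^3 + a^2*(-30*y - 257) + a*(216*y + 85) - 42*y - 7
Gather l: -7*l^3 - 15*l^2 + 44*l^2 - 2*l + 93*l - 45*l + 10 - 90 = -7*l^3 + 29*l^2 + 46*l - 80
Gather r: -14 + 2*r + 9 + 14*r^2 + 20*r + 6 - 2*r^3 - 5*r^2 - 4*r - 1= -2*r^3 + 9*r^2 + 18*r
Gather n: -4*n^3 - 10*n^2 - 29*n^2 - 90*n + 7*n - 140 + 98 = -4*n^3 - 39*n^2 - 83*n - 42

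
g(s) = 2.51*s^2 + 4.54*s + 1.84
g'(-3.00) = -10.52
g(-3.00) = 10.81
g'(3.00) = 19.60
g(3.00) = 38.05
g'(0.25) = 5.80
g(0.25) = 3.13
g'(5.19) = 30.59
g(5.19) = 93.01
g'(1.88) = 13.98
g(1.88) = 19.25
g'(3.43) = 21.76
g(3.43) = 46.94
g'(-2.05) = -5.75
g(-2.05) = 3.08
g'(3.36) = 21.41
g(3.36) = 45.43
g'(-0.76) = 0.72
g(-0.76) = -0.16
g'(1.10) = 10.06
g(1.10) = 9.87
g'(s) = 5.02*s + 4.54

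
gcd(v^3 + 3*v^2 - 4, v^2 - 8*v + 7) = v - 1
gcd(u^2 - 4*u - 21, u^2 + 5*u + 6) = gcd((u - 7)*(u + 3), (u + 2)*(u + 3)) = u + 3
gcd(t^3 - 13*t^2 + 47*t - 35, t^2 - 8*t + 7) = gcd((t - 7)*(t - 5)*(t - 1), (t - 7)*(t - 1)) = t^2 - 8*t + 7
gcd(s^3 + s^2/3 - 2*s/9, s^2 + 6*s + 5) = 1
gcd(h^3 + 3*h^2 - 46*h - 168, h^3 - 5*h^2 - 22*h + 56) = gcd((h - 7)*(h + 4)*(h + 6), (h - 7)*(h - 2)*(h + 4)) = h^2 - 3*h - 28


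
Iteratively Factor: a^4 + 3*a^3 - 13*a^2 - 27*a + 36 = (a - 1)*(a^3 + 4*a^2 - 9*a - 36) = (a - 1)*(a + 4)*(a^2 - 9) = (a - 3)*(a - 1)*(a + 4)*(a + 3)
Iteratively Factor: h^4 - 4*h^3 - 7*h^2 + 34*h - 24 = (h - 2)*(h^3 - 2*h^2 - 11*h + 12) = (h - 4)*(h - 2)*(h^2 + 2*h - 3) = (h - 4)*(h - 2)*(h - 1)*(h + 3)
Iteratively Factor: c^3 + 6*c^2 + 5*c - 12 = (c - 1)*(c^2 + 7*c + 12) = (c - 1)*(c + 4)*(c + 3)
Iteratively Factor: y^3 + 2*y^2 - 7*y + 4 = (y - 1)*(y^2 + 3*y - 4) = (y - 1)*(y + 4)*(y - 1)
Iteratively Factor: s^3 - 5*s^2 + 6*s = (s - 3)*(s^2 - 2*s) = (s - 3)*(s - 2)*(s)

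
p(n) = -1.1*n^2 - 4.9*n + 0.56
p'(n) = -2.2*n - 4.9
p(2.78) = -21.56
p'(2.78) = -11.02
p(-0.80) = 3.78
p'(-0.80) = -3.14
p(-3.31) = 4.73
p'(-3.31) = 2.38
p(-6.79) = -16.88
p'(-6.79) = 10.04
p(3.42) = -29.06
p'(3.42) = -12.42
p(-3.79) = 3.33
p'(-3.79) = 3.44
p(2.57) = -19.30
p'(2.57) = -10.55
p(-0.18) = 1.41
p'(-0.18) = -4.50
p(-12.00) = -99.04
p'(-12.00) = 21.50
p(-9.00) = -44.44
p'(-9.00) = 14.90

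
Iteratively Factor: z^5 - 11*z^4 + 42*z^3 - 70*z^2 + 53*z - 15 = (z - 1)*(z^4 - 10*z^3 + 32*z^2 - 38*z + 15) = (z - 1)^2*(z^3 - 9*z^2 + 23*z - 15) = (z - 1)^3*(z^2 - 8*z + 15) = (z - 5)*(z - 1)^3*(z - 3)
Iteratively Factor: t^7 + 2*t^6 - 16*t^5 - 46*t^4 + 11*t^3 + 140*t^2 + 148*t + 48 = (t + 2)*(t^6 - 16*t^4 - 14*t^3 + 39*t^2 + 62*t + 24) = (t + 1)*(t + 2)*(t^5 - t^4 - 15*t^3 + t^2 + 38*t + 24) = (t + 1)^2*(t + 2)*(t^4 - 2*t^3 - 13*t^2 + 14*t + 24) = (t - 4)*(t + 1)^2*(t + 2)*(t^3 + 2*t^2 - 5*t - 6) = (t - 4)*(t - 2)*(t + 1)^2*(t + 2)*(t^2 + 4*t + 3) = (t - 4)*(t - 2)*(t + 1)^2*(t + 2)*(t + 3)*(t + 1)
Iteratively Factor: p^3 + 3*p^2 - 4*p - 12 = (p + 2)*(p^2 + p - 6) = (p - 2)*(p + 2)*(p + 3)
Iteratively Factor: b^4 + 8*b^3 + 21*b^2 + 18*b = (b + 3)*(b^3 + 5*b^2 + 6*b) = b*(b + 3)*(b^2 + 5*b + 6) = b*(b + 2)*(b + 3)*(b + 3)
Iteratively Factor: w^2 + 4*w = (w)*(w + 4)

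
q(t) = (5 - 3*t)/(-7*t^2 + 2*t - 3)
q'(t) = (5 - 3*t)*(14*t - 2)/(-7*t^2 + 2*t - 3)^2 - 3/(-7*t^2 + 2*t - 3) = (-21*t^2 + 70*t - 1)/(49*t^4 - 28*t^3 + 46*t^2 - 12*t + 9)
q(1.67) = 0.00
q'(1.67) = 0.16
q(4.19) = 0.06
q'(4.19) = -0.01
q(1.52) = -0.03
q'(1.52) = 0.22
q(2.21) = 0.05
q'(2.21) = 0.05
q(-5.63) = -0.09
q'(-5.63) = -0.02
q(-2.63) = -0.23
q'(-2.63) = -0.10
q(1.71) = 0.01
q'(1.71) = 0.14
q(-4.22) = -0.13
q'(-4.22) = -0.04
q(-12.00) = -0.04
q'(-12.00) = 0.00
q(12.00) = 0.03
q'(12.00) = 0.00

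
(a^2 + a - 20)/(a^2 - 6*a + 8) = (a + 5)/(a - 2)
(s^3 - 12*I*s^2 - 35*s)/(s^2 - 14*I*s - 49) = s*(s - 5*I)/(s - 7*I)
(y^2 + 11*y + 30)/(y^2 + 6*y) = (y + 5)/y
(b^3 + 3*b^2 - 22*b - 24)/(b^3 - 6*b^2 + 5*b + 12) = (b + 6)/(b - 3)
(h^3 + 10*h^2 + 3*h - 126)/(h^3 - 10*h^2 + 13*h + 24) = (h^2 + 13*h + 42)/(h^2 - 7*h - 8)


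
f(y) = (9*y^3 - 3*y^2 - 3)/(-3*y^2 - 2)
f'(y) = 6*y*(9*y^3 - 3*y^2 - 3)/(-3*y^2 - 2)^2 + (27*y^2 - 6*y)/(-3*y^2 - 2) = 3*y*(-9*y^3 - 18*y - 2)/(9*y^4 + 12*y^2 + 4)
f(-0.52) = 1.81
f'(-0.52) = -1.70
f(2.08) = -4.34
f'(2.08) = -3.35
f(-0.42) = 1.66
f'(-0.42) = -1.23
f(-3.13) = 9.82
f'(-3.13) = -3.15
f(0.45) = 1.07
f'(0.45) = -2.17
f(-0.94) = 2.82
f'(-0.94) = -2.92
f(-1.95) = 6.05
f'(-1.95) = -3.25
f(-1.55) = 4.75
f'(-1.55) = -3.26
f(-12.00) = 36.84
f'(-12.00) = -3.01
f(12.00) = -34.83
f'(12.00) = -3.01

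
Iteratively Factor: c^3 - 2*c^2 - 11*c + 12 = (c - 1)*(c^2 - c - 12) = (c - 1)*(c + 3)*(c - 4)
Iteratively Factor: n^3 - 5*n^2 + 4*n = (n - 4)*(n^2 - n) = n*(n - 4)*(n - 1)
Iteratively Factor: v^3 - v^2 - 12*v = (v - 4)*(v^2 + 3*v) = v*(v - 4)*(v + 3)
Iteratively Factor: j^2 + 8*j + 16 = (j + 4)*(j + 4)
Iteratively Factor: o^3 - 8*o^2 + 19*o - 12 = (o - 3)*(o^2 - 5*o + 4) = (o - 3)*(o - 1)*(o - 4)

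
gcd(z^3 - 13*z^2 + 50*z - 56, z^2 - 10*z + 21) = z - 7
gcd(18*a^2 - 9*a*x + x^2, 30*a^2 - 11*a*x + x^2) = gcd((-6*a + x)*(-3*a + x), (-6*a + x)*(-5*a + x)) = -6*a + x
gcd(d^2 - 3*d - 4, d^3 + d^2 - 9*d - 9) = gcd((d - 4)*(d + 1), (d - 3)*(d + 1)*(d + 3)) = d + 1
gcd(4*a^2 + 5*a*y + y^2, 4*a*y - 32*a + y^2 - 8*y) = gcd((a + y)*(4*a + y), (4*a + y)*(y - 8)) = 4*a + y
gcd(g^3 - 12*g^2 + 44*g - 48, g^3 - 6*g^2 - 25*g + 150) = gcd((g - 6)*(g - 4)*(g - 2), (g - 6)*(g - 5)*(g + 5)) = g - 6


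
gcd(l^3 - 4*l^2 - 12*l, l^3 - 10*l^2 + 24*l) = l^2 - 6*l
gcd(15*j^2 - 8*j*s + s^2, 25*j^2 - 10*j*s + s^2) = -5*j + s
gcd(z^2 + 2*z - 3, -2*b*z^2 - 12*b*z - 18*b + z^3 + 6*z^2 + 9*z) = z + 3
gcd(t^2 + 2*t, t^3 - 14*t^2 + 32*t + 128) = t + 2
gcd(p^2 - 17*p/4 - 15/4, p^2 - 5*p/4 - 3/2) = p + 3/4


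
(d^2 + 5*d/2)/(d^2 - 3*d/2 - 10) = d/(d - 4)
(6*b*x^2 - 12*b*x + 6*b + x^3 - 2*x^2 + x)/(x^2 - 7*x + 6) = (6*b*x - 6*b + x^2 - x)/(x - 6)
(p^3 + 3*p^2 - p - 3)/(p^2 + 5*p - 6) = (p^2 + 4*p + 3)/(p + 6)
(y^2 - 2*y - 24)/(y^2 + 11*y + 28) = (y - 6)/(y + 7)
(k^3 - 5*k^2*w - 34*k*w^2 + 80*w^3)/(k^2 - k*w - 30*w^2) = (-k^2 + 10*k*w - 16*w^2)/(-k + 6*w)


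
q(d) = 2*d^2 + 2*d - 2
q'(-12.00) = -46.00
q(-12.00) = 262.00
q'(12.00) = 50.00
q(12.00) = 310.00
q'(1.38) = 7.52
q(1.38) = 4.57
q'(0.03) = 2.12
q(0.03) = -1.94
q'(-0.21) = 1.16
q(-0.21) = -2.33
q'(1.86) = 9.44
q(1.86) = 8.64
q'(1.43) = 7.72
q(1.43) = 4.95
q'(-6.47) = -23.88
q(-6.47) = 68.78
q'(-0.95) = -1.80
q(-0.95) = -2.10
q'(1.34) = 7.36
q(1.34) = 4.27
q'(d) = 4*d + 2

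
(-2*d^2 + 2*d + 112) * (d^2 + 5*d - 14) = -2*d^4 - 8*d^3 + 150*d^2 + 532*d - 1568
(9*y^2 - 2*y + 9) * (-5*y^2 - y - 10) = -45*y^4 + y^3 - 133*y^2 + 11*y - 90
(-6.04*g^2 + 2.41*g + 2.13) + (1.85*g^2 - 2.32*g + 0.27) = -4.19*g^2 + 0.0900000000000003*g + 2.4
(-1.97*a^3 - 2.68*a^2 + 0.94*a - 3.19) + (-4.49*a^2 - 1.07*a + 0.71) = -1.97*a^3 - 7.17*a^2 - 0.13*a - 2.48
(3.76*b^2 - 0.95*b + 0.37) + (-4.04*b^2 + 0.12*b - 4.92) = -0.28*b^2 - 0.83*b - 4.55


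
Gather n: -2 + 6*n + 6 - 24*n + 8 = 12 - 18*n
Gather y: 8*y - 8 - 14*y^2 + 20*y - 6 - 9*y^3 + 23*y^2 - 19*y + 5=-9*y^3 + 9*y^2 + 9*y - 9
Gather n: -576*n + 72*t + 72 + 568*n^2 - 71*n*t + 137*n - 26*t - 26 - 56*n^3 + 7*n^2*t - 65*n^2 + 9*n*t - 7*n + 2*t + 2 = -56*n^3 + n^2*(7*t + 503) + n*(-62*t - 446) + 48*t + 48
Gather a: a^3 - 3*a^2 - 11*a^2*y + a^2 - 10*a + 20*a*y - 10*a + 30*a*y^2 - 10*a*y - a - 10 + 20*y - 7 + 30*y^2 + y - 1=a^3 + a^2*(-11*y - 2) + a*(30*y^2 + 10*y - 21) + 30*y^2 + 21*y - 18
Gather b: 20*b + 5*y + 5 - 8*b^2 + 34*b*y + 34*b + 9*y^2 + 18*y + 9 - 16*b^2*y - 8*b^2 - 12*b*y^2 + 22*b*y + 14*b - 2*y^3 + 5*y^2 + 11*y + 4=b^2*(-16*y - 16) + b*(-12*y^2 + 56*y + 68) - 2*y^3 + 14*y^2 + 34*y + 18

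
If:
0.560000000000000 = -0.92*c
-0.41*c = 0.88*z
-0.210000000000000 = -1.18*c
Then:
No Solution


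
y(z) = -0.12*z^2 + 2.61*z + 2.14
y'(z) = 2.61 - 0.24*z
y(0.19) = 2.63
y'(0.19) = 2.56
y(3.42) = 9.66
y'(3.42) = 1.79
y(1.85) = 6.56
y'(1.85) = 2.17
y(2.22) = 7.34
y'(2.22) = 2.08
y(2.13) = 7.15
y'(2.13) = 2.10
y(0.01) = 2.17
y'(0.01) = 2.61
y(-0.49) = 0.83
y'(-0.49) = 2.73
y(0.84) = 4.25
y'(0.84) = 2.41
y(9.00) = 15.91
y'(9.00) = 0.45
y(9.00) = 15.91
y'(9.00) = 0.45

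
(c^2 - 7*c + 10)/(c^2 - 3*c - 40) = (-c^2 + 7*c - 10)/(-c^2 + 3*c + 40)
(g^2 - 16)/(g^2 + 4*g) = (g - 4)/g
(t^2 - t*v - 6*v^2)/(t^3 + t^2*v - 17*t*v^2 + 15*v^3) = (t + 2*v)/(t^2 + 4*t*v - 5*v^2)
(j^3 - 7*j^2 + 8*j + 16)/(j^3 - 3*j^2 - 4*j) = (j - 4)/j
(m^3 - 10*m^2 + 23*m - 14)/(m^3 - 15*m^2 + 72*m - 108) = (m^3 - 10*m^2 + 23*m - 14)/(m^3 - 15*m^2 + 72*m - 108)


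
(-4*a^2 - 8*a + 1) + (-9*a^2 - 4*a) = -13*a^2 - 12*a + 1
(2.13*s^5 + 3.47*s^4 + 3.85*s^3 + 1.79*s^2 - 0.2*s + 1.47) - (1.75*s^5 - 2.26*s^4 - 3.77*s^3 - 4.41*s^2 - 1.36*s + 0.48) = 0.38*s^5 + 5.73*s^4 + 7.62*s^3 + 6.2*s^2 + 1.16*s + 0.99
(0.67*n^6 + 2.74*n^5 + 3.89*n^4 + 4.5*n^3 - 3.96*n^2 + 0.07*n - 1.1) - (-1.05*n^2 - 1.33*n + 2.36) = 0.67*n^6 + 2.74*n^5 + 3.89*n^4 + 4.5*n^3 - 2.91*n^2 + 1.4*n - 3.46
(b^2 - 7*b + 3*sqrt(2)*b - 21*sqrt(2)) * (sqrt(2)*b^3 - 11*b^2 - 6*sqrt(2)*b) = sqrt(2)*b^5 - 7*sqrt(2)*b^4 - 5*b^4 - 39*sqrt(2)*b^3 + 35*b^3 - 36*b^2 + 273*sqrt(2)*b^2 + 252*b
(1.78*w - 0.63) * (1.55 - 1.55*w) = -2.759*w^2 + 3.7355*w - 0.9765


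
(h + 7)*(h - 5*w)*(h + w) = h^3 - 4*h^2*w + 7*h^2 - 5*h*w^2 - 28*h*w - 35*w^2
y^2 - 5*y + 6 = (y - 3)*(y - 2)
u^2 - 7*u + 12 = (u - 4)*(u - 3)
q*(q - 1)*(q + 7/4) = q^3 + 3*q^2/4 - 7*q/4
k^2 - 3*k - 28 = (k - 7)*(k + 4)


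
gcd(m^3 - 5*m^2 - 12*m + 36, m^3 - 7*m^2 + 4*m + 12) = m^2 - 8*m + 12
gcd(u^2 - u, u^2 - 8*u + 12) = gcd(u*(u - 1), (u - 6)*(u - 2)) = 1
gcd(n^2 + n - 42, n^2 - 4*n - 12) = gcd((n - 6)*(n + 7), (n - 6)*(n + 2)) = n - 6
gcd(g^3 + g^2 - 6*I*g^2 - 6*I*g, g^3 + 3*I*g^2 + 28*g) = g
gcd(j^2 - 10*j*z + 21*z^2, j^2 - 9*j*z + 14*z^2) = -j + 7*z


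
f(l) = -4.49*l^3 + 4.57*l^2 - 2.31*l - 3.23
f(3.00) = -90.26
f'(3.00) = -96.12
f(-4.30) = 448.19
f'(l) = -13.47*l^2 + 9.14*l - 2.31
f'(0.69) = -2.42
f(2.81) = -73.26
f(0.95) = -5.15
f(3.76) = -185.98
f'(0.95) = -5.78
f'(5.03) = -297.14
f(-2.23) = 74.44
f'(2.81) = -82.99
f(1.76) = -17.62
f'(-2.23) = -89.68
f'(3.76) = -158.38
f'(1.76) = -27.95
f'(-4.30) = -290.67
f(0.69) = -4.12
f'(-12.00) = -2051.67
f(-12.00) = 8441.29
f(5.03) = -470.64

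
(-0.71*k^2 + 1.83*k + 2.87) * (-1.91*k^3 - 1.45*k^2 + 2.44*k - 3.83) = 1.3561*k^5 - 2.4658*k^4 - 9.8676*k^3 + 3.023*k^2 - 0.00610000000000088*k - 10.9921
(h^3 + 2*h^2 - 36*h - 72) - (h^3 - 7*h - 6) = 2*h^2 - 29*h - 66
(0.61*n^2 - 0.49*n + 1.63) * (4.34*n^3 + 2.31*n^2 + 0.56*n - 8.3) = 2.6474*n^5 - 0.7175*n^4 + 6.2839*n^3 - 1.5721*n^2 + 4.9798*n - 13.529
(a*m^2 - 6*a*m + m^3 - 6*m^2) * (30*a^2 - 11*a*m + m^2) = 30*a^3*m^2 - 180*a^3*m + 19*a^2*m^3 - 114*a^2*m^2 - 10*a*m^4 + 60*a*m^3 + m^5 - 6*m^4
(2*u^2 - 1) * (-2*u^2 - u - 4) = -4*u^4 - 2*u^3 - 6*u^2 + u + 4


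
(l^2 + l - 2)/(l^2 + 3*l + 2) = (l - 1)/(l + 1)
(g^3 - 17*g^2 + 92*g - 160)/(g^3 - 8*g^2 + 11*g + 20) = (g - 8)/(g + 1)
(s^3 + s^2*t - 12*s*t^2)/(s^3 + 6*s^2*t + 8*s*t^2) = (s - 3*t)/(s + 2*t)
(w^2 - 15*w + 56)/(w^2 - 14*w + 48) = (w - 7)/(w - 6)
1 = 1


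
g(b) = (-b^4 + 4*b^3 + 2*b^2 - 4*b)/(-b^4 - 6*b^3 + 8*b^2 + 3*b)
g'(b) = (-4*b^3 + 12*b^2 + 4*b - 4)/(-b^4 - 6*b^3 + 8*b^2 + 3*b) + (4*b^3 + 18*b^2 - 16*b - 3)*(-b^4 + 4*b^3 + 2*b^2 - 4*b)/(-b^4 - 6*b^3 + 8*b^2 + 3*b)^2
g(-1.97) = -0.54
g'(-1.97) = 0.52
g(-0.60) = 0.95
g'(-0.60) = 4.61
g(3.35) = -0.13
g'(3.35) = 0.18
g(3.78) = -0.06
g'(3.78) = 0.15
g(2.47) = -0.36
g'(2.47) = 0.37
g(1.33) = 5.02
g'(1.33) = 109.69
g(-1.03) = 0.07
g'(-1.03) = 1.01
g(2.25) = -0.45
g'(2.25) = 0.51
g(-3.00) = -1.10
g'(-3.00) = 0.63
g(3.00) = -0.20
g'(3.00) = 0.23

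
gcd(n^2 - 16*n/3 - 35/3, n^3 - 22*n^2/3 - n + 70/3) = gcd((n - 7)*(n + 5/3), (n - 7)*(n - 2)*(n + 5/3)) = n^2 - 16*n/3 - 35/3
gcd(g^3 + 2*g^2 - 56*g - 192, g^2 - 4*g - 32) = g^2 - 4*g - 32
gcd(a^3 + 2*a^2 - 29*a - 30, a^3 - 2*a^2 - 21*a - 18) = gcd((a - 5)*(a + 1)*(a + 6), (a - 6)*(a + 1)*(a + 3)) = a + 1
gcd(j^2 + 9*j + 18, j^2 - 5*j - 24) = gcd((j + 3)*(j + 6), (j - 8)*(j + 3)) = j + 3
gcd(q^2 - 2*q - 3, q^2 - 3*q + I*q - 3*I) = q - 3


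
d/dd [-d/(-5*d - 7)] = 7/(5*d + 7)^2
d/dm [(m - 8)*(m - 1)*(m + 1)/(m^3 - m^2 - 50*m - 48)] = 7/(m^2 + 12*m + 36)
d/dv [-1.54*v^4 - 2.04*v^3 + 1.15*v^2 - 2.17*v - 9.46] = -6.16*v^3 - 6.12*v^2 + 2.3*v - 2.17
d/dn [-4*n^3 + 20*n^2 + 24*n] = -12*n^2 + 40*n + 24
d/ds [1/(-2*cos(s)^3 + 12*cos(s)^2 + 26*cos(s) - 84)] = (-3*cos(s)^2 + 12*cos(s) + 13)*sin(s)/(2*(cos(s)^3 - 6*cos(s)^2 - 13*cos(s) + 42)^2)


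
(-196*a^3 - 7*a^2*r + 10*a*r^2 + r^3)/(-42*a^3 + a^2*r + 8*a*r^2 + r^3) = (-28*a^2 + 3*a*r + r^2)/(-6*a^2 + a*r + r^2)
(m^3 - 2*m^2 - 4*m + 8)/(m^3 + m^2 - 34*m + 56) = (m^2 - 4)/(m^2 + 3*m - 28)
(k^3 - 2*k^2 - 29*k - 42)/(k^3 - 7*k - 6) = (k^2 - 4*k - 21)/(k^2 - 2*k - 3)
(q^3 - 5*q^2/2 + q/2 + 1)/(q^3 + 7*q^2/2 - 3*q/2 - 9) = (2*q^3 - 5*q^2 + q + 2)/(2*q^3 + 7*q^2 - 3*q - 18)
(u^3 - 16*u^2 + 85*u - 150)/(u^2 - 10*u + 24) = (u^2 - 10*u + 25)/(u - 4)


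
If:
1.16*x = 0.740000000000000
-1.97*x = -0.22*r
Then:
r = 5.71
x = 0.64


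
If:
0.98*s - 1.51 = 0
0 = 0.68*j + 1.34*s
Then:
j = -3.04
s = 1.54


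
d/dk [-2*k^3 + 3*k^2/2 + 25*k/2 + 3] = -6*k^2 + 3*k + 25/2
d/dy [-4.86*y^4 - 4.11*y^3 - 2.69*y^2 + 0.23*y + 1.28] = -19.44*y^3 - 12.33*y^2 - 5.38*y + 0.23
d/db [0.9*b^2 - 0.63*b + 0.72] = 1.8*b - 0.63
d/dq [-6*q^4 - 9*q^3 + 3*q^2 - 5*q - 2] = -24*q^3 - 27*q^2 + 6*q - 5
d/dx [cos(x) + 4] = -sin(x)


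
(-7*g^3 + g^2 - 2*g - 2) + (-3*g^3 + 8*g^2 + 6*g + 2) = -10*g^3 + 9*g^2 + 4*g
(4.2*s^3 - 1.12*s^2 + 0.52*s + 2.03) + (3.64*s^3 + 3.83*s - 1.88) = 7.84*s^3 - 1.12*s^2 + 4.35*s + 0.15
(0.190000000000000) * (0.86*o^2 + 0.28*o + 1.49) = 0.1634*o^2 + 0.0532*o + 0.2831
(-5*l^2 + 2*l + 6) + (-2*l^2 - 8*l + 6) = -7*l^2 - 6*l + 12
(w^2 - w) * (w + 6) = w^3 + 5*w^2 - 6*w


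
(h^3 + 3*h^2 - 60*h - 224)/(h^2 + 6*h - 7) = (h^2 - 4*h - 32)/(h - 1)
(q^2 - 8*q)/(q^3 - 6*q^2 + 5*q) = (q - 8)/(q^2 - 6*q + 5)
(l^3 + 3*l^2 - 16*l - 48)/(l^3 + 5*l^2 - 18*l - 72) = (l + 4)/(l + 6)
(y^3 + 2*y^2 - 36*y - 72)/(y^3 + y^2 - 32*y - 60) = (y + 6)/(y + 5)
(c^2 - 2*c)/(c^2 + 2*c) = (c - 2)/(c + 2)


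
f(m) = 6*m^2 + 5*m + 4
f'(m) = 12*m + 5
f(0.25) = 5.62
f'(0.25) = 8.00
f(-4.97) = 127.36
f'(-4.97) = -54.64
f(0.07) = 4.38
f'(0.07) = 5.84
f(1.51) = 25.23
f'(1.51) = 23.12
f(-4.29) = 92.97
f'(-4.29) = -46.48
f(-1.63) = 11.79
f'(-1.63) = -14.56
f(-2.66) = 33.15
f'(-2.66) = -26.92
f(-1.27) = 7.33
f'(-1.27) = -10.24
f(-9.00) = 445.00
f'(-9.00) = -103.00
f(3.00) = 73.00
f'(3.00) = 41.00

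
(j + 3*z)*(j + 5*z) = j^2 + 8*j*z + 15*z^2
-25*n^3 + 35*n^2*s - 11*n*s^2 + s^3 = (-5*n + s)^2*(-n + s)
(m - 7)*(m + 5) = m^2 - 2*m - 35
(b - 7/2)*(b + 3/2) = b^2 - 2*b - 21/4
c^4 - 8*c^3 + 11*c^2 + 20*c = c*(c - 5)*(c - 4)*(c + 1)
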